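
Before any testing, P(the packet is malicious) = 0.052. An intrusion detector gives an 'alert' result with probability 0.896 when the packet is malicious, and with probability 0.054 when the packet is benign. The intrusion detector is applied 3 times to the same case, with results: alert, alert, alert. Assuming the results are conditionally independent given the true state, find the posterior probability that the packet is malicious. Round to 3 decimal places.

Posterior P(H) ≈ 0.996

With H the event that the packet is malicious, the joint likelihood of the observed sequence is P(data|H) = 0.896·0.896·0.896 = 0.71932 and P(data|¬H) = 0.054·0.054·0.054 = 0.00015746.
Bayes: P(H|data) = 0.052·0.71932 / (0.052·0.71932 + 0.948·0.00015746) = 0.037405/0.037554 = 0.9960.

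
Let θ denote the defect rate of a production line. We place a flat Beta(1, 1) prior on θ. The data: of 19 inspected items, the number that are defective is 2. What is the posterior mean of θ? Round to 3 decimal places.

Posterior mean ≈ 0.143

The binomial likelihood is conjugate to the Beta prior: with 2 successes and 17 failures, the posterior is Beta(1+2, 1+17) = Beta(3, 18).
E[θ | data] = 3/(3+18) = 0.143.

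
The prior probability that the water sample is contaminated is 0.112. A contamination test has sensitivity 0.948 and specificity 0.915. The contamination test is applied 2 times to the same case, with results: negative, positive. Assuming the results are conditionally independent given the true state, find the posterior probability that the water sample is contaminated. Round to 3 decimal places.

Posterior P(H) ≈ 0.074

With H the event that the water sample is contaminated, the joint likelihood of the observed sequence is P(data|H) = 0.052·0.948 = 0.049296 and P(data|¬H) = 0.915·0.085 = 0.077775.
Bayes: P(H|data) = 0.112·0.049296 / (0.112·0.049296 + 0.888·0.077775) = 0.0055212/0.074585 = 0.0740.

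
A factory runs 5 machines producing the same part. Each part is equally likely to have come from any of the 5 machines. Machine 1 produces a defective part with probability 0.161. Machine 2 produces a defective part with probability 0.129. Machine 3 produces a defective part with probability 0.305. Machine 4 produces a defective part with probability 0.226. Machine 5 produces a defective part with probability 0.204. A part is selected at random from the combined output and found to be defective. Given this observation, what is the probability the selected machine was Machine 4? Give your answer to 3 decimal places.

Tabulate prior·likelihood by source: [1] prior 0.2, lik 0.161, product 0.03220; [2] prior 0.2, lik 0.129, product 0.02580; [3] prior 0.2, lik 0.305, product 0.06100; [4] prior 0.2, lik 0.226, product 0.04520; [5] prior 0.2, lik 0.204, product 0.04080.
Normalizing constant = 0.20500; the posterior for Machine 4 is its product over the sum, 0.04520/0.20500 = 0.220.

Posterior probability ≈ 0.220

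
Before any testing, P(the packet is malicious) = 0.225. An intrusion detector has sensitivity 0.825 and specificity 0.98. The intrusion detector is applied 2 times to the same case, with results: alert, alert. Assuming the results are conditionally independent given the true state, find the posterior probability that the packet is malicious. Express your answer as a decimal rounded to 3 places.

Posterior P(H) ≈ 0.998

Let H be the event that the packet is malicious; start with P(H) = 0.225. P('alert'|H) = 0.825, P('alert'|¬H) = 0.02.
Update on result 1 ('alert'): P(H) ← 0.825·0.2250 / (0.825·0.2250 + 0.02·0.7750) = 0.18562/0.20112 = 0.9229.
Update on result 2 ('alert'): P(H) ← 0.825·0.9229 / (0.825·0.9229 + 0.02·0.0771) = 0.76142/0.76296 = 0.9980.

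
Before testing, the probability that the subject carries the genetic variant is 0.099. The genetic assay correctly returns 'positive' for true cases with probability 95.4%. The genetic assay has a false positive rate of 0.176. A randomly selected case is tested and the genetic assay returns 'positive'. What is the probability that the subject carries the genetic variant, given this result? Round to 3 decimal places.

Write H for 'the subject carries the genetic variant'. Prior odds H:¬H = 0.099/0.901 = 0.10988. For the 'positive' outcome, the likelihood ratio is 0.954/0.176 = 5.4205.
Posterior odds = 0.10988 × 5.4205 = 0.59559, so P(H|E) = 0.59559/(1+0.59559) = 0.373.

P(H | E) ≈ 0.373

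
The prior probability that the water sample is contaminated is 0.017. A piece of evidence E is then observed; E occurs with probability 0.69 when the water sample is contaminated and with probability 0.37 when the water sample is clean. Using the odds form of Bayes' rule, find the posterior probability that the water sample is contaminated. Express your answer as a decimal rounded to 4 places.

Prior odds = 0.017/(1−0.017) = 0.017294. In log-odds, ln(0.017294) = -4.0574.
Add log likelihood ratio: ln(1.8649) = 0.62319.
Posterior log-odds = -3.4342, so posterior odds = exp(-3.4342) = 0.032251. Converting, P(H|E) = 0.032251/1.0323 = 0.0312.

Posterior probability ≈ 0.0312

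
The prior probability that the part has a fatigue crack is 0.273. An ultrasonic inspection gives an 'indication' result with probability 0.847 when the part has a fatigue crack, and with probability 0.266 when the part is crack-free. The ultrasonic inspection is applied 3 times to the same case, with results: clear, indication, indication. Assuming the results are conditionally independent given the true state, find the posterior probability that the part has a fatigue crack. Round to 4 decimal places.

Let H be the event that the part has a fatigue crack; start with P(H) = 0.273. P('indication'|H) = 0.847, P('indication'|¬H) = 0.266.
Update on result 1 ('clear'): P(H) ← 0.153·0.2730 / (0.153·0.2730 + 0.734·0.7270) = 0.041769/0.57539 = 0.0726.
Update on result 2 ('indication'): P(H) ← 0.847·0.0726 / (0.847·0.0726 + 0.266·0.9274) = 0.061486/0.30818 = 0.1995.
Update on result 3 ('indication'): P(H) ← 0.847·0.1995 / (0.847·0.1995 + 0.266·0.8005) = 0.16899/0.38192 = 0.4425.

Posterior P(H) ≈ 0.4425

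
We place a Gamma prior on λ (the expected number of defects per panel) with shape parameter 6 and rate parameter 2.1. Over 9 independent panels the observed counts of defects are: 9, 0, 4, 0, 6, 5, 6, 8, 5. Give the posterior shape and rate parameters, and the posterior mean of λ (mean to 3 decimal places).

Total count ∑xᵢ = 43 over n = 9 panels.
Gamma is conjugate to the Poisson likelihood: posterior is Gamma(shape = 6+43 = 49, rate = 2.1+9 = 11.1).
Posterior mean = shape/rate = 49/11.1 = 4.414.

Posterior: Gamma(shape=49, rate=11.1); mean ≈ 4.414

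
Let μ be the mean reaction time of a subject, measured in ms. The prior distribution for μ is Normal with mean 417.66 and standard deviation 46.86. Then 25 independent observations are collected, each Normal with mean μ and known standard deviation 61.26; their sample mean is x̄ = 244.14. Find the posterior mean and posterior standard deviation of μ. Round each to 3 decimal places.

Posterior mean ≈ 255.243; posterior SD ≈ 11.854

Prior precision 1/τ₀² = 1/46.86² = 0.00045540; data precision n/σ² = 25/61.26² = 0.00666171.
Posterior precision = 0.00045540 + 0.00666171 = 0.00711712, giving posterior SD = 1/√0.00711712 = 11.854.
Posterior mean = (0.00045540·417.66 + 0.00666171·244.14) / 0.00711712 = 255.243.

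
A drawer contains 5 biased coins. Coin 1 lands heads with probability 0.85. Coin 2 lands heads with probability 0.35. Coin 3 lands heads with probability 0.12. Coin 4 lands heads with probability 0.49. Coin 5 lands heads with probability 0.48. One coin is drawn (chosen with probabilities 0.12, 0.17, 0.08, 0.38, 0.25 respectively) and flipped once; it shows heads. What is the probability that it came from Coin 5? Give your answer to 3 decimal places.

Posterior probability ≈ 0.251

Tabulate prior·likelihood by source: [1] prior 0.12, lik 0.85, product 0.1020; [2] prior 0.17, lik 0.35, product 0.05950; [3] prior 0.08, lik 0.12, product 0.009600; [4] prior 0.38, lik 0.49, product 0.1862; [5] prior 0.25, lik 0.48, product 0.1200.
Normalizing constant = 0.47730; the posterior for Coin 5 is its product over the sum, 0.1200/0.47730 = 0.251.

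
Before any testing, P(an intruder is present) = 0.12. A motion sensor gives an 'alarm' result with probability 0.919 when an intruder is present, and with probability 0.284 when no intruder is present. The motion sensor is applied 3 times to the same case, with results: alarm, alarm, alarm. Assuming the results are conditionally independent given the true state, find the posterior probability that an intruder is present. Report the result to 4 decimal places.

Let H be the event that an intruder is present; start with P(H) = 0.12. P('alarm'|H) = 0.919, P('alarm'|¬H) = 0.284.
Update on result 1 ('alarm'): P(H) ← 0.919·0.1200 / (0.919·0.1200 + 0.284·0.8800) = 0.11028/0.36020 = 0.3062.
Update on result 2 ('alarm'): P(H) ← 0.919·0.3062 / (0.919·0.3062 + 0.284·0.6938) = 0.28136/0.47841 = 0.5881.
Update on result 3 ('alarm'): P(H) ← 0.919·0.5881 / (0.919·0.5881 + 0.284·0.4119) = 0.54048/0.65746 = 0.8221.

Posterior P(H) ≈ 0.8221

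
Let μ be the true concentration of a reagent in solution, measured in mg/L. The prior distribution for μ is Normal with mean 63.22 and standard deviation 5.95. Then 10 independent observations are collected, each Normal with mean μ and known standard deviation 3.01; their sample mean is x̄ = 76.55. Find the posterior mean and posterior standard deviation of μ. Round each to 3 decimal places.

Posterior mean ≈ 76.217; posterior SD ≈ 0.940

With known σ, the Normal prior is conjugate. Weight on the data is w = (n/σ²)/(n/σ² + 1/τ₀²) = 1.10374/(1.10374+0.0282466) = 0.97505.
Posterior mean = w·x̄ + (1−w)·μ₀ = 0.97505·76.55 + 0.024953·63.22 = 76.217. Posterior variance = 1/(1.10374+0.0282466) = 0.883402, so SD = 0.940.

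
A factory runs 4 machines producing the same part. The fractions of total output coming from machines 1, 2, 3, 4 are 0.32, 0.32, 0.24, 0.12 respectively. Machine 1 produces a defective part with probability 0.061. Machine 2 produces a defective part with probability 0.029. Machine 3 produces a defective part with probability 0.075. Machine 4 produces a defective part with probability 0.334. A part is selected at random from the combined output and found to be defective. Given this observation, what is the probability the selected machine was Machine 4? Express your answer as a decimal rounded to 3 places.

Tabulate prior·likelihood by source: [1] prior 0.32, lik 0.061, product 0.01952; [2] prior 0.32, lik 0.029, product 0.009280; [3] prior 0.24, lik 0.075, product 0.01800; [4] prior 0.12, lik 0.334, product 0.04008.
Normalizing constant = 0.086880; the posterior for Machine 4 is its product over the sum, 0.04008/0.086880 = 0.461.

Posterior probability ≈ 0.461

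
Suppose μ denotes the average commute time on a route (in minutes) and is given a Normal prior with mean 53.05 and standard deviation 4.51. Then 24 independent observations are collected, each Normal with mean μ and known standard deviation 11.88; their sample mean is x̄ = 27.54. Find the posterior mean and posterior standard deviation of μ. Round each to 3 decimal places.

Prior precision 1/τ₀² = 1/4.51² = 0.0491640; data precision n/σ² = 24/11.88² = 0.170051.
Posterior precision = 0.0491640 + 0.170051 = 0.219215, giving posterior SD = 1/√0.219215 = 2.136.
Posterior mean = (0.0491640·53.05 + 0.170051·27.54) / 0.219215 = 33.261.

Posterior mean ≈ 33.261; posterior SD ≈ 2.136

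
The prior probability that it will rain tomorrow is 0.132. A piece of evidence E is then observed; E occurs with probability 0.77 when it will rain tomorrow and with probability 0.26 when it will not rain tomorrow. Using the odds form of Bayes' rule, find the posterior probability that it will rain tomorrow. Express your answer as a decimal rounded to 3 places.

Prior odds = 0.132/(1−0.132) = 0.15207. In log-odds, ln(0.15207) = -1.8834.
Add log likelihood ratio: ln(2.9615) = 1.0857.
Posterior log-odds = -0.79768, so posterior odds = exp(-0.79768) = 0.45037. Converting, P(H|E) = 0.45037/1.4504 = 0.311.

Posterior probability ≈ 0.311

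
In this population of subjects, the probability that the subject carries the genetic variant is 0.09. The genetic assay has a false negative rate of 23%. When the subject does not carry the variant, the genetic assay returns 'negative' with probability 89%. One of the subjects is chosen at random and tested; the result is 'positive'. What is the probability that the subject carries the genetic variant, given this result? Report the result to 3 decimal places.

P(H | E) ≈ 0.409

Let H be the event that the subject carries the genetic variant. P(H) = 0.09, so P(¬H) = 0.91. With E the 'positive' result, P(E|H) = 0.77 and P(E|¬H) = 0.11.
P(E) = 0.77·0.09 + 0.11·0.91 = 0.069300 + 0.10010 = 0.16940.
By Bayes' theorem, P(H|E) = 0.069300 / 0.16940 = 0.409.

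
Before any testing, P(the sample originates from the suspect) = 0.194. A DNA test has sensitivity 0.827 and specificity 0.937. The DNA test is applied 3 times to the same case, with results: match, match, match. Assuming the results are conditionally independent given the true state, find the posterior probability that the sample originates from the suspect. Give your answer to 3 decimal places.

Let H be the event that the sample originates from the suspect; start with P(H) = 0.194. P('match'|H) = 0.827, P('match'|¬H) = 0.063.
Update on result 1 ('match'): P(H) ← 0.827·0.1940 / (0.827·0.1940 + 0.063·0.8060) = 0.16044/0.21122 = 0.7596.
Update on result 2 ('match'): P(H) ← 0.827·0.7596 / (0.827·0.7596 + 0.063·0.2404) = 0.62818/0.64333 = 0.9765.
Update on result 3 ('match'): P(H) ← 0.827·0.9765 / (0.827·0.9765 + 0.063·0.0235) = 0.80753/0.80901 = 0.9982.

Posterior P(H) ≈ 0.998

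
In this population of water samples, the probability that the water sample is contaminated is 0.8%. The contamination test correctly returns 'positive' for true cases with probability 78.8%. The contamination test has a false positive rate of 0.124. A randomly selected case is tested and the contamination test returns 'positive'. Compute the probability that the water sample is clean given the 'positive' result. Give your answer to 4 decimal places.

P(¬H | E) ≈ 0.9512

Let H be the event that the water sample is contaminated. P(H) = 0.008, so P(¬H) = 0.992. With E the 'positive' result, P(E|H) = 0.788 and P(E|¬H) = 0.124.
P(E) = 0.788·0.008 + 0.124·0.992 = 0.0063040 + 0.12301 = 0.12931.
By Bayes' theorem, P(H|E) = 0.0063040 / 0.12931 = 0.0488. Hence P(¬H|E) = 1 − 0.0488 = 0.9512.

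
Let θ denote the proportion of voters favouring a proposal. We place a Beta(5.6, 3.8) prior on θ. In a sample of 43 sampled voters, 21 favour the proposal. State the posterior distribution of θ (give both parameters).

The binomial likelihood is conjugate to the Beta prior: with 21 successes and 22 failures, the posterior is Beta(5.6+21, 3.8+22) = Beta(26.6, 25.8).

Posterior: Beta(26.6, 25.8)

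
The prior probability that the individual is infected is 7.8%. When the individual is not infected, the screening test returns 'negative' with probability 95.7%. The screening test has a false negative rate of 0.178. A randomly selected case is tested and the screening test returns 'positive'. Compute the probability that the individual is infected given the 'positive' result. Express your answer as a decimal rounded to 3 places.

Let H be the event that the individual is infected. P(H) = 0.078, so P(¬H) = 0.922. With E the 'positive' result, P(E|H) = 0.822 and P(E|¬H) = 0.043.
P(E) = 0.822·0.078 + 0.043·0.922 = 0.064116 + 0.039646 = 0.10376.
By Bayes' theorem, P(H|E) = 0.064116 / 0.10376 = 0.618.

P(H | E) ≈ 0.618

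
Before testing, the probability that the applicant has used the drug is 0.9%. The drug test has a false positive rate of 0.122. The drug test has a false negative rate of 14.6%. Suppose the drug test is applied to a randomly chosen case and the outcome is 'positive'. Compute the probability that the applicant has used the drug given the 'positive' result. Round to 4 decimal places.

P(H | E) ≈ 0.0598

Write H for 'the applicant has used the drug'. Prior odds H:¬H = 0.009/0.991 = 0.0090817. For the 'positive' outcome, the likelihood ratio is 0.854/0.122 = 7.0000.
Posterior odds = 0.0090817 × 7.0000 = 0.063572, so P(H|E) = 0.063572/(1+0.063572) = 0.0598.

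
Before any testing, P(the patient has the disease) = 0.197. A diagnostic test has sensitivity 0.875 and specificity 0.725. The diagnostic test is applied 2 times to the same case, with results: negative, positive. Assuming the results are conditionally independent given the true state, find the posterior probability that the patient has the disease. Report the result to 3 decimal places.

Posterior P(H) ≈ 0.119

Let H be the event that the patient has the disease; start with P(H) = 0.197. P('positive'|H) = 0.875, P('positive'|¬H) = 0.275.
Update on result 1 ('negative'): P(H) ← 0.125·0.1970 / (0.125·0.1970 + 0.725·0.8030) = 0.024625/0.60680 = 0.0406.
Update on result 2 ('positive'): P(H) ← 0.875·0.0406 / (0.875·0.0406 + 0.275·0.9594) = 0.035509/0.29935 = 0.1186.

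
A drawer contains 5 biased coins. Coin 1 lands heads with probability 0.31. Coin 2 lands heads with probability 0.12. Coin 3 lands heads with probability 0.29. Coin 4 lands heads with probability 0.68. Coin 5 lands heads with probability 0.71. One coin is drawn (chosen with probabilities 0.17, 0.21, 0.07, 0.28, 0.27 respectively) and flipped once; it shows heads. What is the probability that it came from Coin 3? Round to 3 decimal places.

Posterior probability ≈ 0.042

Tabulate prior·likelihood by source: [1] prior 0.17, lik 0.31, product 0.05270; [2] prior 0.21, lik 0.12, product 0.02520; [3] prior 0.07, lik 0.29, product 0.02030; [4] prior 0.28, lik 0.68, product 0.1904; [5] prior 0.27, lik 0.71, product 0.1917.
Normalizing constant = 0.48030; the posterior for Coin 3 is its product over the sum, 0.02030/0.48030 = 0.042.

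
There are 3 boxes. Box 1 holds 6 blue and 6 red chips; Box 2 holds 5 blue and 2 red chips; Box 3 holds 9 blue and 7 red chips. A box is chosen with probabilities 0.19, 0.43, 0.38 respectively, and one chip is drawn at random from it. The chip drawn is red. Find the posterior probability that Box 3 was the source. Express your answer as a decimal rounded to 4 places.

Posterior probability ≈ 0.4328

P(red|Box 1) = 0.5; P(red|Box 2) = 0.2857; P(red|Box 3) = 0.4375.
Prior × likelihood for each source: 0.19·0.5=0.09500, 0.43·0.2857=0.1229, 0.38·0.4375=0.1663. Summing gives P(red) = 0.38411.
P(Box 3 | red) = 0.1663 / 0.38411 = 0.4328.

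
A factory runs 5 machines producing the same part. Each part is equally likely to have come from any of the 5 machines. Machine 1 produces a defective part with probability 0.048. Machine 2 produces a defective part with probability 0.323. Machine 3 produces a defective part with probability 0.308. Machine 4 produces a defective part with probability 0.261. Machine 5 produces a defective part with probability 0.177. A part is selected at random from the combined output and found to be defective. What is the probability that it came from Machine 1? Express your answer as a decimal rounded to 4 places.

Posterior probability ≈ 0.0430

P(defective|M1) = 0.048; P(defective|M2) = 0.323; P(defective|M3) = 0.308; P(defective|M4) = 0.261; P(defective|M5) = 0.177.
Prior × likelihood for each source: 0.2·0.048=0.009600, 0.2·0.323=0.06460, 0.2·0.308=0.06160, 0.2·0.261=0.05220, 0.2·0.177=0.03540. Summing gives P(defective) = 0.22340.
P(Machine 1 | defective) = 0.009600 / 0.22340 = 0.0430.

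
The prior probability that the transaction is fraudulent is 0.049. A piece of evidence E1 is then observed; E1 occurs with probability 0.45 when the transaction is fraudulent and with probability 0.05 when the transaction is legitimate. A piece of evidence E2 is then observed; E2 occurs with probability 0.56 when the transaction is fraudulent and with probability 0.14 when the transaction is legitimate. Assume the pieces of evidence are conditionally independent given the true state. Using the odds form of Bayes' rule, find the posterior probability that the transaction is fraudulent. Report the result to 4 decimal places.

Posterior probability ≈ 0.6497

Prior odds = 0.049/(1−0.049) = 0.051525.
Likelihood ratio for E1 = 0.45/0.05 = 9.0000.
Likelihood ratio for E2 = 0.56/0.14 = 4.0000.
Posterior odds = prior odds × LR₁ × LR₂ = 1.8549.
Posterior probability = odds/(1+odds) = 1.8549/2.8549 = 0.6497.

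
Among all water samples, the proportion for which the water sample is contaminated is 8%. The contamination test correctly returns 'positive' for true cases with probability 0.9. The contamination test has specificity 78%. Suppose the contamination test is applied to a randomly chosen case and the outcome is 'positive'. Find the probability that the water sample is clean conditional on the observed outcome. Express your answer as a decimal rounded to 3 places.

P(¬H | E) ≈ 0.738

Write H for 'the water sample is contaminated'. Prior odds H:¬H = 0.08/0.92 = 0.086957. For the 'positive' outcome, the likelihood ratio is 0.9/0.22 = 4.0909.
Posterior odds = 0.086957 × 4.0909 = 0.35573, so P(H|E) = 0.35573/(1+0.35573) = 0.262. Then P(¬H|E) = 1 − 0.262 = 0.738.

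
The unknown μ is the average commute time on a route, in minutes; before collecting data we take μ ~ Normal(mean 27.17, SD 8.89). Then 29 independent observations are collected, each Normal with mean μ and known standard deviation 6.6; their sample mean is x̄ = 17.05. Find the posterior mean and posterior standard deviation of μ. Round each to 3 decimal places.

Prior precision 1/τ₀² = 1/8.89² = 0.0126531; data precision n/σ² = 29/6.6² = 0.665748.
Posterior precision = 0.0126531 + 0.665748 = 0.678401, giving posterior SD = 1/√0.678401 = 1.214.
Posterior mean = (0.0126531·27.17 + 0.665748·17.05) / 0.678401 = 17.239.

Posterior mean ≈ 17.239; posterior SD ≈ 1.214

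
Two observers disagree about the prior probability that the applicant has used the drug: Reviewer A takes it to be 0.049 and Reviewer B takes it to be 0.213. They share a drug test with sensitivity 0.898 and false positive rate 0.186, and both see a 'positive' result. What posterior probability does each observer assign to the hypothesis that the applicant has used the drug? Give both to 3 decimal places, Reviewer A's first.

Reviewer A: 0.199; Reviewer B: 0.566

P('+'|H) = 0.898, P('+'|¬H) = 0.186.
Reviewer A: numerator 0.898·0.049 = 0.044002; evidence = 0.044002+0.186·0.951 = 0.22089; posterior = 0.199.
Reviewer B: numerator 0.898·0.213 = 0.19127; evidence = 0.19127+0.186·0.787 = 0.33766; posterior = 0.566.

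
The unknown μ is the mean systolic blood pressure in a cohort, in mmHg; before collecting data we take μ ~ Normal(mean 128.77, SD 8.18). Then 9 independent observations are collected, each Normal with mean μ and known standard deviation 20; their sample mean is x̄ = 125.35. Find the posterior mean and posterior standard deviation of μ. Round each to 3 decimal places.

Prior precision 1/τ₀² = 1/8.18² = 0.0149449; data precision n/σ² = 9/20² = 0.0225000.
Posterior precision = 0.0149449 + 0.0225000 = 0.0374449, giving posterior SD = 1/√0.0374449 = 5.168.
Posterior mean = (0.0149449·128.77 + 0.0225000·125.35) / 0.0374449 = 126.715.

Posterior mean ≈ 126.715; posterior SD ≈ 5.168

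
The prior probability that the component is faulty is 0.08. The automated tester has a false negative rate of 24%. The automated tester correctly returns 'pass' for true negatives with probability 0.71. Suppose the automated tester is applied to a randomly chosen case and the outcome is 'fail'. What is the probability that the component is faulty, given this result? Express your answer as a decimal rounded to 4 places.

Write H for 'the component is faulty'. Prior odds H:¬H = 0.08/0.92 = 0.086957. For the 'fail' outcome, the likelihood ratio is 0.76/0.29 = 2.6207.
Posterior odds = 0.086957 × 2.6207 = 0.22789, so P(H|E) = 0.22789/(1+0.22789) = 0.1856.

P(H | E) ≈ 0.1856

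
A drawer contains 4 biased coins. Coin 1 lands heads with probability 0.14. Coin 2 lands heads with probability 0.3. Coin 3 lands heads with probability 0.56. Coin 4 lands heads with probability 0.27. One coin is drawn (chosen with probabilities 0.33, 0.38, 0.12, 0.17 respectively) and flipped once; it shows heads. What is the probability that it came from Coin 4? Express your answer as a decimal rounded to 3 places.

Posterior probability ≈ 0.168

Tabulate prior·likelihood by source: [1] prior 0.33, lik 0.14, product 0.04620; [2] prior 0.38, lik 0.3, product 0.1140; [3] prior 0.12, lik 0.56, product 0.06720; [4] prior 0.17, lik 0.27, product 0.04590.
Normalizing constant = 0.27330; the posterior for Coin 4 is its product over the sum, 0.04590/0.27330 = 0.168.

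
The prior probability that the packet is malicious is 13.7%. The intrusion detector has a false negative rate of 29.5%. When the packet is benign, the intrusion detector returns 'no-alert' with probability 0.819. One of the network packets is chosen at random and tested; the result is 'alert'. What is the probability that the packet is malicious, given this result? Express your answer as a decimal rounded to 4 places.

Write H for 'the packet is malicious'. Prior odds H:¬H = 0.137/0.863 = 0.15875. For the 'alert' outcome, the likelihood ratio is 0.705/0.181 = 3.8950.
Posterior odds = 0.15875 × 3.8950 = 0.61833, so P(H|E) = 0.61833/(1+0.61833) = 0.3821.

P(H | E) ≈ 0.3821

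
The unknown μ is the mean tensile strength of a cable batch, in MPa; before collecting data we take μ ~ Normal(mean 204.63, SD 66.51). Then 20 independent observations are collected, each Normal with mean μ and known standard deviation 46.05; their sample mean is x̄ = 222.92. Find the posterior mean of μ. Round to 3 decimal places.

Posterior mean ≈ 222.492

Prior precision 1/τ₀² = 1/66.51² = 0.00022606; data precision n/σ² = 20/46.05² = 0.00943128.
Posterior precision = 0.00022606 + 0.00943128 = 0.00965734.
Posterior mean = (0.00022606·204.63 + 0.00943128·222.92) / 0.00965734 = 222.492.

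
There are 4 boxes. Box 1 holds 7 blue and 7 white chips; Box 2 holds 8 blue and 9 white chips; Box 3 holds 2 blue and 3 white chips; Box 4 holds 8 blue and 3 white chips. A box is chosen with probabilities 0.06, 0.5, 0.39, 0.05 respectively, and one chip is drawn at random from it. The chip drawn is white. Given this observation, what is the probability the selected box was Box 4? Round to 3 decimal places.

Tabulate prior·likelihood by source: [1] prior 0.06, lik 0.5, product 0.03000; [2] prior 0.5, lik 0.5294, product 0.2647; [3] prior 0.39, lik 0.6, product 0.2340; [4] prior 0.05, lik 0.2727, product 0.01364.
Normalizing constant = 0.54234; the posterior for Box 4 is its product over the sum, 0.01364/0.54234 = 0.025.

Posterior probability ≈ 0.025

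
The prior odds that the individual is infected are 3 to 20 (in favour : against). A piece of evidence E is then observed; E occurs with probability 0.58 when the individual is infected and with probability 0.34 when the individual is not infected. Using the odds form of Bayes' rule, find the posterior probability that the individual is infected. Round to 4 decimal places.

Posterior probability ≈ 0.2037

Prior odds = 3/20 = 0.15000.
Likelihood ratio for E = 0.58/0.34 = 1.7059.
Posterior odds = prior odds × LR = 0.25588.
Posterior probability = odds/(1+odds) = 0.25588/1.2559 = 0.2037.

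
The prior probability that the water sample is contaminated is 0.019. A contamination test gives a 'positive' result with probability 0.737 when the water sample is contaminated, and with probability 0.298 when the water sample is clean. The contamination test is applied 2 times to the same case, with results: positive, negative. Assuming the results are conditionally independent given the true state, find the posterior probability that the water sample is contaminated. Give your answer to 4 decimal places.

Let H be the event that the water sample is contaminated; start with P(H) = 0.019. P('positive'|H) = 0.737, P('positive'|¬H) = 0.298.
Update on result 1 ('positive'): P(H) ← 0.737·0.0190 / (0.737·0.0190 + 0.298·0.9810) = 0.014003/0.30634 = 0.0457.
Update on result 2 ('negative'): P(H) ← 0.263·0.0457 / (0.263·0.0457 + 0.702·0.9543) = 0.012022/0.68193 = 0.0176.

Posterior P(H) ≈ 0.0176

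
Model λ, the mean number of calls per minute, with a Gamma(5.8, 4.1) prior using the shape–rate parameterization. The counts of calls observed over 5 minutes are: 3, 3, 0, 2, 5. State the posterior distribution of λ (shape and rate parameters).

Total count ∑xᵢ = 13 over n = 5 minutes.
Gamma is conjugate to the Poisson likelihood: posterior is Gamma(shape = 5.8+13 = 18.8, rate = 4.1+5 = 9.1).

Posterior: Gamma(shape=18.8, rate=9.1)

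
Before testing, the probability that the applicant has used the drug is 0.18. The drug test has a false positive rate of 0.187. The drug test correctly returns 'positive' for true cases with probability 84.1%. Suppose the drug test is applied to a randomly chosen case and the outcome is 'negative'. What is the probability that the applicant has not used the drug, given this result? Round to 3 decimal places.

Write H for 'the applicant has used the drug'. Prior odds H:¬H = 0.18/0.82 = 0.21951. For the 'negative' outcome, the likelihood ratio is 0.159/0.813 = 0.19557.
Posterior odds = 0.21951 × 0.19557 = 0.042930, so P(H|E) = 0.042930/(1+0.042930) = 0.041. Then P(¬H|E) = 1 − 0.041 = 0.959.

P(¬H | E) ≈ 0.959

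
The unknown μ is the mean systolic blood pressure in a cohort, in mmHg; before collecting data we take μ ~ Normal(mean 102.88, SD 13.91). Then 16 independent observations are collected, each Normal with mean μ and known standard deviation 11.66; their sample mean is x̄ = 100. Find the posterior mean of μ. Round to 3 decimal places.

Prior precision 1/τ₀² = 1/13.91² = 0.00516828; data precision n/σ² = 16/11.66² = 0.117685.
Posterior precision = 0.00516828 + 0.117685 = 0.122854.
Posterior mean = (0.00516828·102.88 + 0.117685·100) / 0.122854 = 100.121.

Posterior mean ≈ 100.121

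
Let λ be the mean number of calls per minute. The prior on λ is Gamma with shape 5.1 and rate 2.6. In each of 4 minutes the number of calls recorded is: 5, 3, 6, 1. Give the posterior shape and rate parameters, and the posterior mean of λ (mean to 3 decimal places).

Posterior: Gamma(shape=20.1, rate=6.6); mean ≈ 3.045

The Poisson likelihood adds the total count to the shape and the number of exposure periods to the rate. Here ∑xᵢ = 15 and n = 4, so shape 5.1→20.1 and rate 2.6→6.6.
E[λ | data] = 20.1/6.6 = 3.045.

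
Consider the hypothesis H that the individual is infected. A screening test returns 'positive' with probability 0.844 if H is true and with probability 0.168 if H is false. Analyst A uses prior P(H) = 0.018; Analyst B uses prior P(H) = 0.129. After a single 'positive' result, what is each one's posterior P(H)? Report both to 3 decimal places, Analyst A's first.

P('+'|H) = 0.844, P('+'|¬H) = 0.168.
Analyst A: numerator 0.844·0.018 = 0.015192; evidence = 0.015192+0.168·0.982 = 0.18017; posterior = 0.084.
Analyst B: numerator 0.844·0.129 = 0.10888; evidence = 0.10888+0.168·0.871 = 0.25520; posterior = 0.427.

Analyst A: 0.084; Analyst B: 0.427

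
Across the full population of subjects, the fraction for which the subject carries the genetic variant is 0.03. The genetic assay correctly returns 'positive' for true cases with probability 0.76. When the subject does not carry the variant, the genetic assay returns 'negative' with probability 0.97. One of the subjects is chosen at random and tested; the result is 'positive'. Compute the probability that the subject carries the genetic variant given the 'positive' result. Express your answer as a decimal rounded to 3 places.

Write H for 'the subject carries the genetic variant'. Prior odds H:¬H = 0.03/0.97 = 0.030928. For the 'positive' outcome, the likelihood ratio is 0.76/0.03 = 25.333.
Posterior odds = 0.030928 × 25.333 = 0.78351, so P(H|E) = 0.78351/(1+0.78351) = 0.439.

P(H | E) ≈ 0.439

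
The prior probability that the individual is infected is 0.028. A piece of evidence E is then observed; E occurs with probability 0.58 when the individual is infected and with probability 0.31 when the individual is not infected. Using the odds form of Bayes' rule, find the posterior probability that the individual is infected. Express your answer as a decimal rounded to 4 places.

Posterior probability ≈ 0.0511

Prior odds = 0.028/(1−0.028) = 0.028807. In log-odds, ln(0.028807) = -3.5472.
Add log likelihood ratio: ln(1.8710) = 0.62646.
Posterior log-odds = -2.9207, so posterior odds = exp(-2.9207) = 0.053896. Converting, P(H|E) = 0.053896/1.0539 = 0.0511.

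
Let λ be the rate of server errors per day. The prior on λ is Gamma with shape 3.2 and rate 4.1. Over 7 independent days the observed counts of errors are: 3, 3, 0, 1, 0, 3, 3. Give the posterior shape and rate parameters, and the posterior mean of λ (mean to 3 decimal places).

Posterior: Gamma(shape=16.2, rate=11.1); mean ≈ 1.459

Total count ∑xᵢ = 13 over n = 7 days.
Gamma is conjugate to the Poisson likelihood: posterior is Gamma(shape = 3.2+13 = 16.2, rate = 4.1+7 = 11.1).
Posterior mean = shape/rate = 16.2/11.1 = 1.459.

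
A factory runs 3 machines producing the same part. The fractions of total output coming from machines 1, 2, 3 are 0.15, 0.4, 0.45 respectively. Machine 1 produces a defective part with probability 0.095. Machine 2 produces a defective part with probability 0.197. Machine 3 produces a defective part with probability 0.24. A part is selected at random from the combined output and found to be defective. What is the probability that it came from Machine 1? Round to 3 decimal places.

Posterior probability ≈ 0.071

P(defective|M1) = 0.095; P(defective|M2) = 0.197; P(defective|M3) = 0.24.
Prior × likelihood for each source: 0.15·0.095=0.01425, 0.4·0.197=0.07880, 0.45·0.24=0.1080. Summing gives P(defective) = 0.20105.
P(Machine 1 | defective) = 0.01425 / 0.20105 = 0.071.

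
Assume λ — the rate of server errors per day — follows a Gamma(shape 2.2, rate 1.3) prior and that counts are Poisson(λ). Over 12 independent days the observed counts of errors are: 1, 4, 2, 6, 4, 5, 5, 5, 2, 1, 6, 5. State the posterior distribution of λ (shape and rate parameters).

Total count ∑xᵢ = 46 over n = 12 days.
Gamma is conjugate to the Poisson likelihood: posterior is Gamma(shape = 2.2+46 = 48.2, rate = 1.3+12 = 13.3).

Posterior: Gamma(shape=48.2, rate=13.3)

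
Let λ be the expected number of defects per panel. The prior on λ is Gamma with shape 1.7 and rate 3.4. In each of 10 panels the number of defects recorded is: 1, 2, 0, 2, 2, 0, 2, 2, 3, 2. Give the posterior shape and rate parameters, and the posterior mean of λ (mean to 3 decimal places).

Total count ∑xᵢ = 16 over n = 10 panels.
Gamma is conjugate to the Poisson likelihood: posterior is Gamma(shape = 1.7+16 = 17.7, rate = 3.4+10 = 13.4).
E[λ | data] = 17.7/13.4 = 1.321.

Posterior: Gamma(shape=17.7, rate=13.4); mean ≈ 1.321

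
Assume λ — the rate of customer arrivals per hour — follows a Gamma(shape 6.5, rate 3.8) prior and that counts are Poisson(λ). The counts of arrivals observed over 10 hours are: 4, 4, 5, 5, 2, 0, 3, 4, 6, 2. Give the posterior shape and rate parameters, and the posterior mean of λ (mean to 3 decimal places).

Total count ∑xᵢ = 35 over n = 10 hours.
Gamma is conjugate to the Poisson likelihood: posterior is Gamma(shape = 6.5+35 = 41.5, rate = 3.8+10 = 13.8).
E[λ | data] = 41.5/13.8 = 3.007.

Posterior: Gamma(shape=41.5, rate=13.8); mean ≈ 3.007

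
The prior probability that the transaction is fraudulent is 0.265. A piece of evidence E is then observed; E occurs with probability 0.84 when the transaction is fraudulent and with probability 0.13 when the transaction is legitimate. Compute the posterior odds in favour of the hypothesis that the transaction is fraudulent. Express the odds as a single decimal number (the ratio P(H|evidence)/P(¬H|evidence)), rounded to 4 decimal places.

Prior odds = 0.265/(1−0.265) = 0.36054.
Likelihood ratio for E = 0.84/0.13 = 6.4615.
Posterior odds = prior odds × LR = 2.3297.

Posterior odds ≈ 2.3297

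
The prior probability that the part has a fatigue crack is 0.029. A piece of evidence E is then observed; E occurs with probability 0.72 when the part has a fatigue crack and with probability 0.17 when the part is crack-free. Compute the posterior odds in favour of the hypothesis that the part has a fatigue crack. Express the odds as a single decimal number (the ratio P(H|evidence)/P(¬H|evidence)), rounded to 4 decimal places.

Prior odds = 0.029/(1−0.029) = 0.029866. In log-odds, ln(0.029866) = -3.5110.
Add log likelihood ratio: ln(4.2353) = 1.4435.
Posterior log-odds = -2.0676, so posterior odds = exp(-2.0676) = 0.12649.

Posterior odds ≈ 0.1265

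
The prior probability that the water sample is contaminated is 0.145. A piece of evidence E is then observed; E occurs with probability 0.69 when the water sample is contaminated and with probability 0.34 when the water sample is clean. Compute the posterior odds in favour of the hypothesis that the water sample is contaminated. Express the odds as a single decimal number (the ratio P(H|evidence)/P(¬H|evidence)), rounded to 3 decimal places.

Prior odds = 0.145/(1−0.145) = 0.16959. In log-odds, ln(0.16959) = -1.7744.
Add log likelihood ratio: ln(2.0294) = 0.70775.
Posterior log-odds = -1.0666, so posterior odds = exp(-1.0666) = 0.34417.

Posterior odds ≈ 0.344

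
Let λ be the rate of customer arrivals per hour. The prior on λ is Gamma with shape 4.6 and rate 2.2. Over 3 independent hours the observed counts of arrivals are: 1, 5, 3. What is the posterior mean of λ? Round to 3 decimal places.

Total count ∑xᵢ = 9 over n = 3 hours.
Gamma is conjugate to the Poisson likelihood: posterior is Gamma(shape = 4.6+9 = 13.6, rate = 2.2+3 = 5.2).
E[λ | data] = 13.6/5.2 = 2.615.

Posterior mean ≈ 2.615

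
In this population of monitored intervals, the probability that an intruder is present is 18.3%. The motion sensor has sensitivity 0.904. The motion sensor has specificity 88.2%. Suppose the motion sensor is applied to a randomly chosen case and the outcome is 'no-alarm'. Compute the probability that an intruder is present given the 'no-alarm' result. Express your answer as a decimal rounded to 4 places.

Write H for 'an intruder is present'. Prior odds H:¬H = 0.183/0.817 = 0.22399. For the 'no-alarm' outcome, the likelihood ratio is 0.096/0.882 = 0.10884.
Posterior odds = 0.22399 × 0.10884 = 0.024380, so P(H|E) = 0.024380/(1+0.024380) = 0.0238.

P(H | E) ≈ 0.0238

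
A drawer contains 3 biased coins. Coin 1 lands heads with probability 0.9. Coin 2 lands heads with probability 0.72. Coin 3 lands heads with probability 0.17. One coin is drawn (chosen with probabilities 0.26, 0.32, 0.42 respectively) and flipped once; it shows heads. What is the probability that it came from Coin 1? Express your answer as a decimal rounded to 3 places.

Posterior probability ≈ 0.437

Tabulate prior·likelihood by source: [1] prior 0.26, lik 0.9, product 0.2340; [2] prior 0.32, lik 0.72, product 0.2304; [3] prior 0.42, lik 0.17, product 0.07140.
Normalizing constant = 0.53580; the posterior for Coin 1 is its product over the sum, 0.2340/0.53580 = 0.437.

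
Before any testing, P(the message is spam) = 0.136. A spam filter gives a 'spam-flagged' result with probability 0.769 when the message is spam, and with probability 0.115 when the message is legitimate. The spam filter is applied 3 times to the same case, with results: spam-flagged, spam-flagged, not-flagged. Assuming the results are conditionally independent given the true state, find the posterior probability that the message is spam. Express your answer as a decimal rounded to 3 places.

With H the event that the message is spam, the joint likelihood of the observed sequence is P(data|H) = 0.769·0.769·0.231 = 0.13660 and P(data|¬H) = 0.115·0.115·0.885 = 0.011704.
Bayes: P(H|data) = 0.136·0.13660 / (0.136·0.13660 + 0.864·0.011704) = 0.018578/0.028691 = 0.6475.

Posterior P(H) ≈ 0.648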